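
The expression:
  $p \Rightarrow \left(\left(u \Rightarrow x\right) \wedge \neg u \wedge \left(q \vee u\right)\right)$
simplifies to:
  $\left(q \wedge \neg u\right) \vee \neg p$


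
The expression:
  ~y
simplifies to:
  ~y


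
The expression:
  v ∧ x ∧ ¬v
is never true.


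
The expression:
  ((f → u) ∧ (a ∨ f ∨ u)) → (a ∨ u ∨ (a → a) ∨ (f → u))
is always true.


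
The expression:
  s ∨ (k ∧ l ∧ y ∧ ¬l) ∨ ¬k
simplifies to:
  s ∨ ¬k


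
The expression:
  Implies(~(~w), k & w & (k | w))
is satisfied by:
  {k: True, w: False}
  {w: False, k: False}
  {w: True, k: True}


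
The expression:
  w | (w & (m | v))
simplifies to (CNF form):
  w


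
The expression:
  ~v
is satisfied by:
  {v: False}


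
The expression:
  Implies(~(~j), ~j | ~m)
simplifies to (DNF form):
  ~j | ~m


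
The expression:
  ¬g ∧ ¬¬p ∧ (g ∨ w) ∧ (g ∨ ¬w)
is never true.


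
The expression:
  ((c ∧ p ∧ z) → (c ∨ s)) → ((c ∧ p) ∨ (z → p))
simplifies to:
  p ∨ ¬z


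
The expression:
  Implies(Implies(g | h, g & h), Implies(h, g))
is always true.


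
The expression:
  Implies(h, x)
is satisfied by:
  {x: True, h: False}
  {h: False, x: False}
  {h: True, x: True}


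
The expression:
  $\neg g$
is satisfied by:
  {g: False}


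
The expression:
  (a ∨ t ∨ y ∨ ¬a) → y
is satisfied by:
  {y: True}


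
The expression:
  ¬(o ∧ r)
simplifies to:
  ¬o ∨ ¬r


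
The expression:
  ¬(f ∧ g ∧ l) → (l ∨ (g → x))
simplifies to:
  l ∨ x ∨ ¬g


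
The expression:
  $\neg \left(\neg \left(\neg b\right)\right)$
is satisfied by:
  {b: False}


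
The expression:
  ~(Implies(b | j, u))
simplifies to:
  ~u & (b | j)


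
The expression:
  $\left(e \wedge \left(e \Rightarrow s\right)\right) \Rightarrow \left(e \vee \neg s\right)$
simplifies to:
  $\text{True}$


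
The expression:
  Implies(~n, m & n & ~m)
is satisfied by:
  {n: True}


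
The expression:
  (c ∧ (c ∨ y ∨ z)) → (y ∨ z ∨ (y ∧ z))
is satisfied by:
  {y: True, z: True, c: False}
  {y: True, c: False, z: False}
  {z: True, c: False, y: False}
  {z: False, c: False, y: False}
  {y: True, z: True, c: True}
  {y: True, c: True, z: False}
  {z: True, c: True, y: False}


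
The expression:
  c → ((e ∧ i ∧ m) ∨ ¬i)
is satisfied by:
  {e: True, m: True, c: False, i: False}
  {e: True, m: False, c: False, i: False}
  {m: True, e: False, c: False, i: False}
  {e: False, m: False, c: False, i: False}
  {i: True, e: True, m: True, c: False}
  {i: True, e: True, m: False, c: False}
  {i: True, m: True, e: False, c: False}
  {i: True, m: False, e: False, c: False}
  {e: True, c: True, m: True, i: False}
  {e: True, c: True, m: False, i: False}
  {c: True, m: True, e: False, i: False}
  {c: True, e: False, m: False, i: False}
  {i: True, e: True, c: True, m: True}


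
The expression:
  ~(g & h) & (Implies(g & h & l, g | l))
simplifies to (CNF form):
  ~g | ~h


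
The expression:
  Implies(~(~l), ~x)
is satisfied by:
  {l: False, x: False}
  {x: True, l: False}
  {l: True, x: False}


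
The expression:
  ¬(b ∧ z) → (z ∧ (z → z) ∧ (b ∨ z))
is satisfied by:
  {z: True}


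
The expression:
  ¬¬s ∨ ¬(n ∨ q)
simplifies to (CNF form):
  (s ∨ ¬n) ∧ (s ∨ ¬q)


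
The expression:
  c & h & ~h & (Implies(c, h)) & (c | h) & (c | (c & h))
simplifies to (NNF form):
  False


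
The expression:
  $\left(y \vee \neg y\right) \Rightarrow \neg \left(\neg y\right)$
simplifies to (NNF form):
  $y$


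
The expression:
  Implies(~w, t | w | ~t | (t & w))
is always true.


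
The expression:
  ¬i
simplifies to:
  ¬i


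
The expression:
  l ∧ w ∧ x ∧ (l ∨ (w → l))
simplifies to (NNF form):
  l ∧ w ∧ x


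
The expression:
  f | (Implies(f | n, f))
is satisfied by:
  {f: True, n: False}
  {n: False, f: False}
  {n: True, f: True}


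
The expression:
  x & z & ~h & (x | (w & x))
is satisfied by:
  {z: True, x: True, h: False}


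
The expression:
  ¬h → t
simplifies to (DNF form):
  h ∨ t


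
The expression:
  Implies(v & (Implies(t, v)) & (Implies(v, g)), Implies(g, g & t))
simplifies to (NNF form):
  t | ~g | ~v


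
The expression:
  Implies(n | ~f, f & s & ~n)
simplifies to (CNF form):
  f & ~n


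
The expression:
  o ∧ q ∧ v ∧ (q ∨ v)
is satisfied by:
  {o: True, q: True, v: True}


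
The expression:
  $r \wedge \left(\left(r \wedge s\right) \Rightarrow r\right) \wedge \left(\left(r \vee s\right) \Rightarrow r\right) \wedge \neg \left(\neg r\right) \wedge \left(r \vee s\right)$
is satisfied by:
  {r: True}


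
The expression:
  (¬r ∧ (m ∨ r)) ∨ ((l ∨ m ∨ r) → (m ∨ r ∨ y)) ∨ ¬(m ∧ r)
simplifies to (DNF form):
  True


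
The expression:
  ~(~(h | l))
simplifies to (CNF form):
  h | l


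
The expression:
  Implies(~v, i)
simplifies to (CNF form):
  i | v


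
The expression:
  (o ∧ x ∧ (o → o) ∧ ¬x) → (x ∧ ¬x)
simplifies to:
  True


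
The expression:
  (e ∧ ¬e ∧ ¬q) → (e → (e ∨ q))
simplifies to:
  True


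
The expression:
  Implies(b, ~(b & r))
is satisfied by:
  {b: False, r: False}
  {r: True, b: False}
  {b: True, r: False}


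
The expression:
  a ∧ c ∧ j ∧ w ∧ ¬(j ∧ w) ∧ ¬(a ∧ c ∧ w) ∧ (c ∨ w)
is never true.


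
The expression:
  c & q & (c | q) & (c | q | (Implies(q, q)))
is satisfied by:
  {c: True, q: True}


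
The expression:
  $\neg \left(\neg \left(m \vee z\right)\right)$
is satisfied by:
  {z: True, m: True}
  {z: True, m: False}
  {m: True, z: False}


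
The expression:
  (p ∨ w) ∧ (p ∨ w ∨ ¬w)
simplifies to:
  p ∨ w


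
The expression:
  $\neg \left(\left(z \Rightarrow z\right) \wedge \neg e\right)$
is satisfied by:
  {e: True}


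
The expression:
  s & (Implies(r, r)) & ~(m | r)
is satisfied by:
  {s: True, r: False, m: False}


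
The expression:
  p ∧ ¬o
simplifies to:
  p ∧ ¬o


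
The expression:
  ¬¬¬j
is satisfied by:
  {j: False}


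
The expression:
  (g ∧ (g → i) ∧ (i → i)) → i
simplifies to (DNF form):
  True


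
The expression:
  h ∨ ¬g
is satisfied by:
  {h: True, g: False}
  {g: False, h: False}
  {g: True, h: True}


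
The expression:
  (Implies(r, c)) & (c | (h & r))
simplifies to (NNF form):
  c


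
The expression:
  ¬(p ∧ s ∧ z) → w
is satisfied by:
  {z: True, w: True, s: True, p: True}
  {z: True, w: True, s: True, p: False}
  {z: True, w: True, p: True, s: False}
  {z: True, w: True, p: False, s: False}
  {w: True, s: True, p: True, z: False}
  {w: True, s: True, p: False, z: False}
  {w: True, s: False, p: True, z: False}
  {w: True, s: False, p: False, z: False}
  {z: True, s: True, p: True, w: False}


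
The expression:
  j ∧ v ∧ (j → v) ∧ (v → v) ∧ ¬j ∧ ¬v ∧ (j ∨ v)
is never true.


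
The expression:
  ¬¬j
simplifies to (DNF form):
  j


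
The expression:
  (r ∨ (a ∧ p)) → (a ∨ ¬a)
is always true.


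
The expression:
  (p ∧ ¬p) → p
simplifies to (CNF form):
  True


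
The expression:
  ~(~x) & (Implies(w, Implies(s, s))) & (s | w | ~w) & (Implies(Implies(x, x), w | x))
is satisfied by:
  {x: True}


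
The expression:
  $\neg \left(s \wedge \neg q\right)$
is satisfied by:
  {q: True, s: False}
  {s: False, q: False}
  {s: True, q: True}


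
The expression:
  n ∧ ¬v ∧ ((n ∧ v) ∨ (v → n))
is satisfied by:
  {n: True, v: False}


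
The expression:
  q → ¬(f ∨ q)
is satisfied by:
  {q: False}


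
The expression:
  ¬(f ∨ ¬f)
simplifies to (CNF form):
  False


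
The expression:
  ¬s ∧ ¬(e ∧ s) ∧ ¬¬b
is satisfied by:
  {b: True, s: False}


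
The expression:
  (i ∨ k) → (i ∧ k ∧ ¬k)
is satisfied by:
  {i: False, k: False}


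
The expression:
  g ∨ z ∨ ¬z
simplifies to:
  True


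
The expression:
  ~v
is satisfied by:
  {v: False}


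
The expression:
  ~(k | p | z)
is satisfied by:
  {p: False, z: False, k: False}


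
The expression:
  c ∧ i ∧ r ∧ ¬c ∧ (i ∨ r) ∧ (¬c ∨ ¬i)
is never true.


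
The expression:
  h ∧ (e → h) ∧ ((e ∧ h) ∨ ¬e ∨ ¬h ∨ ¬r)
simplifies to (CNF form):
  h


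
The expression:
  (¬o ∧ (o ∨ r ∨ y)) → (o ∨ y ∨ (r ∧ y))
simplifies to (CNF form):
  o ∨ y ∨ ¬r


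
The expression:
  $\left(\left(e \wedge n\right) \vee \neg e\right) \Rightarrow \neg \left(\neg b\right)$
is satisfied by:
  {b: True, e: True, n: False}
  {b: True, e: False, n: False}
  {b: True, n: True, e: True}
  {b: True, n: True, e: False}
  {e: True, n: False, b: False}


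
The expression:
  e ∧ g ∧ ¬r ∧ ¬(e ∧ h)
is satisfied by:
  {e: True, g: True, r: False, h: False}


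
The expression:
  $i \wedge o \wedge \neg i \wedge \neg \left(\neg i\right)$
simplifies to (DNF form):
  $\text{False}$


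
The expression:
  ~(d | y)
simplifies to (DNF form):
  ~d & ~y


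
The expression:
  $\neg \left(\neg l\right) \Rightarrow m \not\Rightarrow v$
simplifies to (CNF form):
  $\left(m \vee \neg l\right) \wedge \left(\neg l \vee \neg v\right)$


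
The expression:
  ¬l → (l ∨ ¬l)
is always true.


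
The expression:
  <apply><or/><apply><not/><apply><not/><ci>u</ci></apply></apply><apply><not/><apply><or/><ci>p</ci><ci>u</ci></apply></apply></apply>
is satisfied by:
  {u: True, p: False}
  {p: False, u: False}
  {p: True, u: True}


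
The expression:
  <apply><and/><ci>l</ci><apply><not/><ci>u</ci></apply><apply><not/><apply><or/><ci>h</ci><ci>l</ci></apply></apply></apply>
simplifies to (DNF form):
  <false/>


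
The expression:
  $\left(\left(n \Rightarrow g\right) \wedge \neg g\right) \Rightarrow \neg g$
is always true.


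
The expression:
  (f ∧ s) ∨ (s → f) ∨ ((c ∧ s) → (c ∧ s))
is always true.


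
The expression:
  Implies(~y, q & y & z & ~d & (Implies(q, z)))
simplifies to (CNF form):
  y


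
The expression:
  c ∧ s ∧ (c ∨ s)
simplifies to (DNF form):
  c ∧ s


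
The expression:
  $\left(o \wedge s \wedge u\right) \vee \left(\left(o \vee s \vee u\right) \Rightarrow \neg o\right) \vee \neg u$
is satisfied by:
  {s: True, u: False, o: False}
  {u: False, o: False, s: False}
  {o: True, s: True, u: False}
  {o: True, u: False, s: False}
  {s: True, u: True, o: False}
  {u: True, s: False, o: False}
  {o: True, u: True, s: True}


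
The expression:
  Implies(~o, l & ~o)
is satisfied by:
  {o: True, l: True}
  {o: True, l: False}
  {l: True, o: False}


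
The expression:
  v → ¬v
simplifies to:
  ¬v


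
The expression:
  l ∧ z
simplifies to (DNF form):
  l ∧ z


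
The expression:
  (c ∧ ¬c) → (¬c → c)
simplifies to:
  True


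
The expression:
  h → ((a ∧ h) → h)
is always true.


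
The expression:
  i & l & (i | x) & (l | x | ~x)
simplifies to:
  i & l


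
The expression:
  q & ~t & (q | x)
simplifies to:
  q & ~t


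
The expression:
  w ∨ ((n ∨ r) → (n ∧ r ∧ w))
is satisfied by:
  {w: True, r: False, n: False}
  {n: True, w: True, r: False}
  {w: True, r: True, n: False}
  {n: True, w: True, r: True}
  {n: False, r: False, w: False}


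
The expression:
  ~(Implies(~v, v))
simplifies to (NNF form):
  ~v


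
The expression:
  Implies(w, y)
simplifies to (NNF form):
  y | ~w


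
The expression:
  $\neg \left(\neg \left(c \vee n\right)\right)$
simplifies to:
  $c \vee n$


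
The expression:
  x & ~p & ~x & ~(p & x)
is never true.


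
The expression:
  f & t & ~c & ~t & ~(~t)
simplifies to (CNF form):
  False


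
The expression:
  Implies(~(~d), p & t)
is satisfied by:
  {t: True, p: True, d: False}
  {t: True, p: False, d: False}
  {p: True, t: False, d: False}
  {t: False, p: False, d: False}
  {d: True, t: True, p: True}


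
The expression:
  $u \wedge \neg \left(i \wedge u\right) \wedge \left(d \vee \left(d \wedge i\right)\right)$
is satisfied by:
  {u: True, d: True, i: False}


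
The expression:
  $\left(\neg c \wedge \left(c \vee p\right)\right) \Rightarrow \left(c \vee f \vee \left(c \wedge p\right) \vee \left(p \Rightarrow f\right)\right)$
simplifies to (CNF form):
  $c \vee f \vee \neg p$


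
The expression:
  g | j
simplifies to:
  g | j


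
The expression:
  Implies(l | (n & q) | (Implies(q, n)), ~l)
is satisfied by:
  {l: False}


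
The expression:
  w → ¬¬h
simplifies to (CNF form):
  h ∨ ¬w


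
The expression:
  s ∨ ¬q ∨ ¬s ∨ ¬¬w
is always true.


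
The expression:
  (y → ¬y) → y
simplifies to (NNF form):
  y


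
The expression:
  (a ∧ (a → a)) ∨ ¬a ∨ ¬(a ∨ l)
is always true.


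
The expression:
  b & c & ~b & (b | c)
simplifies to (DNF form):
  False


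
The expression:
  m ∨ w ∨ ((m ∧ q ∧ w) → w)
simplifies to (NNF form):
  True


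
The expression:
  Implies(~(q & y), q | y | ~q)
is always true.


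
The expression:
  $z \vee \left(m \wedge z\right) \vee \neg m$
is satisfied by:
  {z: True, m: False}
  {m: False, z: False}
  {m: True, z: True}


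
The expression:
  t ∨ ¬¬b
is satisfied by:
  {b: True, t: True}
  {b: True, t: False}
  {t: True, b: False}


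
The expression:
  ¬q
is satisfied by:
  {q: False}


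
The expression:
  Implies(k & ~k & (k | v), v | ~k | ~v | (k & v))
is always true.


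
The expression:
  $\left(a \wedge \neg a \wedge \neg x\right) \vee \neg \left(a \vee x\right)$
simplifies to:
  $\neg a \wedge \neg x$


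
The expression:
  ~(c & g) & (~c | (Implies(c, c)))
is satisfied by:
  {g: False, c: False}
  {c: True, g: False}
  {g: True, c: False}


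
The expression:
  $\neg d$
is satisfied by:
  {d: False}


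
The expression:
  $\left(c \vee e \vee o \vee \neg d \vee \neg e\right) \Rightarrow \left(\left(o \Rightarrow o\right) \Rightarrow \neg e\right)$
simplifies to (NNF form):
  $\neg e$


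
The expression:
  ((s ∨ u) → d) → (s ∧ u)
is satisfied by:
  {u: True, s: True, d: False}
  {u: True, s: False, d: False}
  {s: True, u: False, d: False}
  {d: True, u: True, s: True}


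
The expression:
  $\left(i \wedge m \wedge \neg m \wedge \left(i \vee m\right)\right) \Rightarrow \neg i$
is always true.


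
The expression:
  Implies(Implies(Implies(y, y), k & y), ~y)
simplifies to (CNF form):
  ~k | ~y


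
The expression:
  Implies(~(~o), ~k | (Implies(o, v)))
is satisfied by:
  {v: True, o: False, k: False}
  {o: False, k: False, v: False}
  {v: True, k: True, o: False}
  {k: True, o: False, v: False}
  {v: True, o: True, k: False}
  {o: True, v: False, k: False}
  {v: True, k: True, o: True}


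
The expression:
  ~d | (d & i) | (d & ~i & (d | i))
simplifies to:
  True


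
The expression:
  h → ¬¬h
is always true.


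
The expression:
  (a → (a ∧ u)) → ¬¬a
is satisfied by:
  {a: True}


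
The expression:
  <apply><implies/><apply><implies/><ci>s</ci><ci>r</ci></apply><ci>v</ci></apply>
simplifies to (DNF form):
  <apply><or/><ci>v</ci><apply><and/><ci>s</ci><apply><not/><ci>r</ci></apply></apply></apply>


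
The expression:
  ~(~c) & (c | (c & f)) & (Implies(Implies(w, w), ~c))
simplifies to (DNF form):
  False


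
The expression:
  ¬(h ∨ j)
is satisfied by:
  {h: False, j: False}


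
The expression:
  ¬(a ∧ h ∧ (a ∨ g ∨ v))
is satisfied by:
  {h: False, a: False}
  {a: True, h: False}
  {h: True, a: False}


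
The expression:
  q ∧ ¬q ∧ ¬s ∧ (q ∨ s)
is never true.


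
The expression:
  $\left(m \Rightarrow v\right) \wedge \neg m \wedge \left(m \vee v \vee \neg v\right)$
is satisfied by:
  {m: False}


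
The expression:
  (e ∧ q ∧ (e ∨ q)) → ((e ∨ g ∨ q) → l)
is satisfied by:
  {l: True, e: False, q: False}
  {e: False, q: False, l: False}
  {q: True, l: True, e: False}
  {q: True, e: False, l: False}
  {l: True, e: True, q: False}
  {e: True, l: False, q: False}
  {q: True, e: True, l: True}


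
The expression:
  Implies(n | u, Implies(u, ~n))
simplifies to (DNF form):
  ~n | ~u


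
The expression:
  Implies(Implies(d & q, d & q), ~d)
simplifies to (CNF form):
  ~d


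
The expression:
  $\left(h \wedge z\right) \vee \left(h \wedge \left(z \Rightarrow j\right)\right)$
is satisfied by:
  {h: True}


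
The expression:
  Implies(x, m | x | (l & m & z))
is always true.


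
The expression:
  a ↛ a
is never true.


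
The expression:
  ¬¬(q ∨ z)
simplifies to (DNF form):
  q ∨ z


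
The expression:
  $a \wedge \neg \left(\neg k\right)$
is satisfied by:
  {a: True, k: True}


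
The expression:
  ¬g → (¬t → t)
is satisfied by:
  {t: True, g: True}
  {t: True, g: False}
  {g: True, t: False}


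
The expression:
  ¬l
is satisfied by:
  {l: False}


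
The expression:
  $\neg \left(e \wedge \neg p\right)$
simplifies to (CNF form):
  $p \vee \neg e$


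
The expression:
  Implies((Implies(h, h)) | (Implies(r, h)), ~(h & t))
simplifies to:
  ~h | ~t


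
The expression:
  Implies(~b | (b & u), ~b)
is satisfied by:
  {u: False, b: False}
  {b: True, u: False}
  {u: True, b: False}


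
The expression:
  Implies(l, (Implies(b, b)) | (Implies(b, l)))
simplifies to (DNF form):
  True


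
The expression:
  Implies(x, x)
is always true.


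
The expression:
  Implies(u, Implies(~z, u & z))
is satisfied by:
  {z: True, u: False}
  {u: False, z: False}
  {u: True, z: True}


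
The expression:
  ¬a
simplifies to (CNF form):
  ¬a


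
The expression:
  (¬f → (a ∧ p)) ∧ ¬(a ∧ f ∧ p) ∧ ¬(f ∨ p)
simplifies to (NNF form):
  False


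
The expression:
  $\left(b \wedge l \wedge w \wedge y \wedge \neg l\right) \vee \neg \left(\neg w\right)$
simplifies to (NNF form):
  $w$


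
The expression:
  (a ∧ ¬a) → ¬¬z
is always true.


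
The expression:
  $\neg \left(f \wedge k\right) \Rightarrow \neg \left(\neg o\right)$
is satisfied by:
  {k: True, o: True, f: True}
  {k: True, o: True, f: False}
  {o: True, f: True, k: False}
  {o: True, f: False, k: False}
  {k: True, f: True, o: False}


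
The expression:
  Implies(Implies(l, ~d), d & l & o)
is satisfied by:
  {d: True, l: True}


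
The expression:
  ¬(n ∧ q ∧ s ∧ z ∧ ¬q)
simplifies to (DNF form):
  True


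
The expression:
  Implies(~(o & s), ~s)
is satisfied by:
  {o: True, s: False}
  {s: False, o: False}
  {s: True, o: True}


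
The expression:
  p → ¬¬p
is always true.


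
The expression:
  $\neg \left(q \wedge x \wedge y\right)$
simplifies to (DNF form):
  $\neg q \vee \neg x \vee \neg y$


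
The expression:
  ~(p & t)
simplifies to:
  ~p | ~t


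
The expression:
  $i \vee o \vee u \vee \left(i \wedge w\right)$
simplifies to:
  $i \vee o \vee u$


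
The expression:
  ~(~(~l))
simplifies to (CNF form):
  ~l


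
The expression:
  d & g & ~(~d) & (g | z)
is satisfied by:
  {d: True, g: True}


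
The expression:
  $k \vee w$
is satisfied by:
  {k: True, w: True}
  {k: True, w: False}
  {w: True, k: False}


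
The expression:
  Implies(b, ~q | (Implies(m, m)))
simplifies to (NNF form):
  True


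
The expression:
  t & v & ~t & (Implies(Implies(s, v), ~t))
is never true.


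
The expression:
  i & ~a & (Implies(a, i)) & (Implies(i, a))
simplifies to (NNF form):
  False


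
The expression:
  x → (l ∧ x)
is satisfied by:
  {l: True, x: False}
  {x: False, l: False}
  {x: True, l: True}


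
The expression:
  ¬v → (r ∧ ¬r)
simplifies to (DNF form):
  v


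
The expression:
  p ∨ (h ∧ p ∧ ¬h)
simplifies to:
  p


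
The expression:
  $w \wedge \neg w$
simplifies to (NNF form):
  $\text{False}$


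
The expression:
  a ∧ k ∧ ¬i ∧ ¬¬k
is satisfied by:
  {a: True, k: True, i: False}


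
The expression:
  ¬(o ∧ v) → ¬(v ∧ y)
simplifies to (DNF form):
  o ∨ ¬v ∨ ¬y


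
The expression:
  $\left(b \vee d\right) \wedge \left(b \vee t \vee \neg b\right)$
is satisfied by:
  {b: True, d: True}
  {b: True, d: False}
  {d: True, b: False}


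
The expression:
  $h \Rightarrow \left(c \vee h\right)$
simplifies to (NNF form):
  $\text{True}$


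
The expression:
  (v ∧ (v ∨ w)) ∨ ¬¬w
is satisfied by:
  {v: True, w: True}
  {v: True, w: False}
  {w: True, v: False}


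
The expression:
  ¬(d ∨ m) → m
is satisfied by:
  {d: True, m: True}
  {d: True, m: False}
  {m: True, d: False}


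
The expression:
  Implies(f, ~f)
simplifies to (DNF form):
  ~f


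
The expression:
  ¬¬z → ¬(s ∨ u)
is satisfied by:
  {s: False, z: False, u: False}
  {u: True, s: False, z: False}
  {s: True, u: False, z: False}
  {u: True, s: True, z: False}
  {z: True, u: False, s: False}


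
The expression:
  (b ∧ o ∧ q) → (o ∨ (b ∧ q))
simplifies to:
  True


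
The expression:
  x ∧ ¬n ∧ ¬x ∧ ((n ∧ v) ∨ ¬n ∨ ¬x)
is never true.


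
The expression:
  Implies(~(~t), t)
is always true.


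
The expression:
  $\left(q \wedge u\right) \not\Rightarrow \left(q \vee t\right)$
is never true.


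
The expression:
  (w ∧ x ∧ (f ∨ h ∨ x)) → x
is always true.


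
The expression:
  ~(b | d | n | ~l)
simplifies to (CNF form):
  l & ~b & ~d & ~n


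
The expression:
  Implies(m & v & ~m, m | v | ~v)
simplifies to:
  True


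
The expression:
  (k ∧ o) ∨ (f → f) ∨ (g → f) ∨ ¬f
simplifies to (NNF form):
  True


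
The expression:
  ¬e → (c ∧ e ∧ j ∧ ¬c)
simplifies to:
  e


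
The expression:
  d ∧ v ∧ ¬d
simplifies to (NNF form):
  False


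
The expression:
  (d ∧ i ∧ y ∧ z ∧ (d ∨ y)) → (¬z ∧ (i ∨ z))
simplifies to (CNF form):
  ¬d ∨ ¬i ∨ ¬y ∨ ¬z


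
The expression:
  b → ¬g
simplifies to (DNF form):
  ¬b ∨ ¬g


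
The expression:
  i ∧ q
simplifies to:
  i ∧ q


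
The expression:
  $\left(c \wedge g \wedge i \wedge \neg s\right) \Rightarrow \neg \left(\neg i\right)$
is always true.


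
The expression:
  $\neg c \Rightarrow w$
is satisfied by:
  {c: True, w: True}
  {c: True, w: False}
  {w: True, c: False}


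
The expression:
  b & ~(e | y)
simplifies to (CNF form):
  b & ~e & ~y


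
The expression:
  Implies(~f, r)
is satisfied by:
  {r: True, f: True}
  {r: True, f: False}
  {f: True, r: False}


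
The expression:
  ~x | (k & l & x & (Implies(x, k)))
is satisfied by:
  {l: True, k: True, x: False}
  {l: True, k: False, x: False}
  {k: True, l: False, x: False}
  {l: False, k: False, x: False}
  {x: True, l: True, k: True}


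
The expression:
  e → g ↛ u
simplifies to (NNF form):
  (g ∧ ¬u) ∨ ¬e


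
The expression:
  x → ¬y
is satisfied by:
  {y: False, x: False}
  {x: True, y: False}
  {y: True, x: False}


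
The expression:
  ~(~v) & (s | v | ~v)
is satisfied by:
  {v: True}


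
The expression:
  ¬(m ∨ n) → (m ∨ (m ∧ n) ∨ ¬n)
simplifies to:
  True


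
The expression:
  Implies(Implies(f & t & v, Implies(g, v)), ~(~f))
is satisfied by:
  {f: True}


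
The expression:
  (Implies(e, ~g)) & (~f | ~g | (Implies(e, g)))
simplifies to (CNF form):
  ~e | ~g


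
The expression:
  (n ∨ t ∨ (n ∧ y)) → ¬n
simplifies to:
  ¬n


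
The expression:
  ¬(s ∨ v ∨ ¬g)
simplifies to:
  g ∧ ¬s ∧ ¬v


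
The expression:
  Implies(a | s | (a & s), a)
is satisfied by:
  {a: True, s: False}
  {s: False, a: False}
  {s: True, a: True}


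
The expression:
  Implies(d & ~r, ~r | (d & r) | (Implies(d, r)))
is always true.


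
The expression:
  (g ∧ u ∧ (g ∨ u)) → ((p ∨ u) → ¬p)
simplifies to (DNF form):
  ¬g ∨ ¬p ∨ ¬u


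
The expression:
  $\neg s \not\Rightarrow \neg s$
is never true.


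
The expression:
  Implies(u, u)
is always true.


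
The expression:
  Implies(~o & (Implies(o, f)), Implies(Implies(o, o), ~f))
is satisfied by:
  {o: True, f: False}
  {f: False, o: False}
  {f: True, o: True}


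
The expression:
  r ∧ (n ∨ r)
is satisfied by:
  {r: True}


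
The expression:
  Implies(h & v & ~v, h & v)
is always true.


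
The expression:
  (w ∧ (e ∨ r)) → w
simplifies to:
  True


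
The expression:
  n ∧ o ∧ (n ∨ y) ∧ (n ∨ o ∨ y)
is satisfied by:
  {o: True, n: True}


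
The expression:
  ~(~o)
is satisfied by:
  {o: True}


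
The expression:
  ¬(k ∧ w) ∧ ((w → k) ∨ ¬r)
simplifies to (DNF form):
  (¬k ∧ ¬r) ∨ ¬w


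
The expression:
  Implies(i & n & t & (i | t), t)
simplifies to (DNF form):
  True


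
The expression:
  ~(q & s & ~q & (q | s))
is always true.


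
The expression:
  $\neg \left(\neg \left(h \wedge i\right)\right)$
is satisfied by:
  {h: True, i: True}


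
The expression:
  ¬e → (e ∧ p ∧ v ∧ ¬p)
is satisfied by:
  {e: True}


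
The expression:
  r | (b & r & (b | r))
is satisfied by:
  {r: True}


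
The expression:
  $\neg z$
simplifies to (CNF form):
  $\neg z$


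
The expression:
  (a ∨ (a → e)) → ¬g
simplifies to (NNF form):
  ¬g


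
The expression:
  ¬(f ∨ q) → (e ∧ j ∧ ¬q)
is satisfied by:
  {j: True, q: True, f: True, e: True}
  {j: True, q: True, f: True, e: False}
  {q: True, f: True, e: True, j: False}
  {q: True, f: True, e: False, j: False}
  {j: True, q: True, e: True, f: False}
  {j: True, q: True, e: False, f: False}
  {q: True, e: True, f: False, j: False}
  {q: True, e: False, f: False, j: False}
  {j: True, f: True, e: True, q: False}
  {j: True, f: True, e: False, q: False}
  {f: True, e: True, q: False, j: False}
  {f: True, q: False, e: False, j: False}
  {j: True, e: True, q: False, f: False}


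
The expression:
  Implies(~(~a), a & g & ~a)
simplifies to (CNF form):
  ~a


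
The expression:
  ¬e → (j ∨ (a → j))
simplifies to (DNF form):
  e ∨ j ∨ ¬a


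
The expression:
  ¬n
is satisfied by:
  {n: False}


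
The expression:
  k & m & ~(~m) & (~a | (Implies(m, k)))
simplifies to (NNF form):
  k & m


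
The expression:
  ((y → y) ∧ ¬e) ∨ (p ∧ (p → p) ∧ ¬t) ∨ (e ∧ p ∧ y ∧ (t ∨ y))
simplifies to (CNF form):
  (p ∨ ¬e) ∧ (p ∨ y ∨ ¬e) ∧ (p ∨ ¬e ∨ ¬t) ∧ (y ∨ ¬e ∨ ¬t)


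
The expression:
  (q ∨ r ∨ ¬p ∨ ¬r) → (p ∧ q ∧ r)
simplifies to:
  p ∧ q ∧ r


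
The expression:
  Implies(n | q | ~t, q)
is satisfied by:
  {q: True, t: True, n: False}
  {q: True, t: False, n: False}
  {n: True, q: True, t: True}
  {n: True, q: True, t: False}
  {t: True, n: False, q: False}


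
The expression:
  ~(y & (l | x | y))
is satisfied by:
  {y: False}


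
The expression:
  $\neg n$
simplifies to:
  $\neg n$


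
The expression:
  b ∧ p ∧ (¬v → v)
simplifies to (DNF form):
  b ∧ p ∧ v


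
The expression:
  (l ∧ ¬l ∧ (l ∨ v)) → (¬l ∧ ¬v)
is always true.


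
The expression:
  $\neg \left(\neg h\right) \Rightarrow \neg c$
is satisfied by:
  {h: False, c: False}
  {c: True, h: False}
  {h: True, c: False}


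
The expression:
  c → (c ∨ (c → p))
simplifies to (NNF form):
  True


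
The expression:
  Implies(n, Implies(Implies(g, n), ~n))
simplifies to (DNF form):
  ~n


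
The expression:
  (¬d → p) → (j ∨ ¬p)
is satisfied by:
  {j: True, p: False}
  {p: False, j: False}
  {p: True, j: True}


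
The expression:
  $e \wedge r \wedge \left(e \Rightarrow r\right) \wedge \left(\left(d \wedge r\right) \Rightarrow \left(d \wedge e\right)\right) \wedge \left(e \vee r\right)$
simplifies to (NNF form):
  $e \wedge r$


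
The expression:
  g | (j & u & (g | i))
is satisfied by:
  {g: True, j: True, i: True, u: True}
  {g: True, j: True, i: True, u: False}
  {g: True, j: True, u: True, i: False}
  {g: True, j: True, u: False, i: False}
  {g: True, i: True, u: True, j: False}
  {g: True, i: True, u: False, j: False}
  {g: True, i: False, u: True, j: False}
  {g: True, i: False, u: False, j: False}
  {j: True, i: True, u: True, g: False}


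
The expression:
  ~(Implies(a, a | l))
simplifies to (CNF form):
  False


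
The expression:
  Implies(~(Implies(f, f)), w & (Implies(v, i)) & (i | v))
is always true.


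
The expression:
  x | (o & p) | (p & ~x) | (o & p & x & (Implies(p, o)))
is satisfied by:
  {x: True, p: True}
  {x: True, p: False}
  {p: True, x: False}


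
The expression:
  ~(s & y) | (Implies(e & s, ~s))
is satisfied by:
  {s: False, e: False, y: False}
  {y: True, s: False, e: False}
  {e: True, s: False, y: False}
  {y: True, e: True, s: False}
  {s: True, y: False, e: False}
  {y: True, s: True, e: False}
  {e: True, s: True, y: False}


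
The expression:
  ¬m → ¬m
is always true.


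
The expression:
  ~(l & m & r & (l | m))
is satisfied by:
  {l: False, m: False, r: False}
  {r: True, l: False, m: False}
  {m: True, l: False, r: False}
  {r: True, m: True, l: False}
  {l: True, r: False, m: False}
  {r: True, l: True, m: False}
  {m: True, l: True, r: False}


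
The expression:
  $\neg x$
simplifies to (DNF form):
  $\neg x$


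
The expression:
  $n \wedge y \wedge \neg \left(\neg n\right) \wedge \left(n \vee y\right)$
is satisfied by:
  {y: True, n: True}


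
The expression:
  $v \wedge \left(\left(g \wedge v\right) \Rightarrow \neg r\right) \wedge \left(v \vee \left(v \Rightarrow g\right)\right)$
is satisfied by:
  {v: True, g: False, r: False}
  {r: True, v: True, g: False}
  {g: True, v: True, r: False}


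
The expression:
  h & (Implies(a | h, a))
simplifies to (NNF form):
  a & h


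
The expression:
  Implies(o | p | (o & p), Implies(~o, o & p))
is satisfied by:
  {o: True, p: False}
  {p: False, o: False}
  {p: True, o: True}


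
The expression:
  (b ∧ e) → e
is always true.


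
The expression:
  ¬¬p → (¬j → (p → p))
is always true.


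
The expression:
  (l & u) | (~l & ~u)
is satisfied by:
  {l: False, u: False}
  {u: True, l: True}


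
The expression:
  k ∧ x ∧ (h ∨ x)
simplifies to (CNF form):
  k ∧ x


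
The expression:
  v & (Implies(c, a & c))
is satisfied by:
  {a: True, v: True, c: False}
  {v: True, c: False, a: False}
  {a: True, c: True, v: True}


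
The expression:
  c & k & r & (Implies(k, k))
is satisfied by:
  {r: True, c: True, k: True}


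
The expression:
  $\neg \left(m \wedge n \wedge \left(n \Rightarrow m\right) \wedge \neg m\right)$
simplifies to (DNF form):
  $\text{True}$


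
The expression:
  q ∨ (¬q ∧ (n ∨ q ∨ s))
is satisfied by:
  {n: True, q: True, s: True}
  {n: True, q: True, s: False}
  {n: True, s: True, q: False}
  {n: True, s: False, q: False}
  {q: True, s: True, n: False}
  {q: True, s: False, n: False}
  {s: True, q: False, n: False}


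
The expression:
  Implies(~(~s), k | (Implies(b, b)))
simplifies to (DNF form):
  True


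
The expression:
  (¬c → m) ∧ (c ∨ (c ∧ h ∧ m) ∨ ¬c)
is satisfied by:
  {c: True, m: True}
  {c: True, m: False}
  {m: True, c: False}


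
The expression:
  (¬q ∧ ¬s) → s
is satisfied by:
  {q: True, s: True}
  {q: True, s: False}
  {s: True, q: False}


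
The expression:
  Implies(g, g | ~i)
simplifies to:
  True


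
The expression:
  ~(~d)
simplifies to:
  d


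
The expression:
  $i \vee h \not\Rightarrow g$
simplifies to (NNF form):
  $i \vee \left(h \wedge \neg g\right)$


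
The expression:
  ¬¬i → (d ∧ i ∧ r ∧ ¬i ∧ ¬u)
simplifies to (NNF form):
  ¬i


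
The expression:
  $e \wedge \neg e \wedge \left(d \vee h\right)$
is never true.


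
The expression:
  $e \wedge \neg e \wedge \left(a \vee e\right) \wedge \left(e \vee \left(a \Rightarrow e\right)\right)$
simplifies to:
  $\text{False}$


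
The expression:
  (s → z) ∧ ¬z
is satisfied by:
  {z: False, s: False}


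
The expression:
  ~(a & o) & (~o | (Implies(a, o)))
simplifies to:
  ~a | ~o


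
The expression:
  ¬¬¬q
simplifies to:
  ¬q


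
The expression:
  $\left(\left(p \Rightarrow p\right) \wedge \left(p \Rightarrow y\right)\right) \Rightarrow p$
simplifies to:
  $p$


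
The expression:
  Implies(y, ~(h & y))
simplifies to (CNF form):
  ~h | ~y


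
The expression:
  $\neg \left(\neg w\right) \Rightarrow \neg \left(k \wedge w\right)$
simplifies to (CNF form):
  $\neg k \vee \neg w$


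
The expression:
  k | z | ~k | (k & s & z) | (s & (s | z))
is always true.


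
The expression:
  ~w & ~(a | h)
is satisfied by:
  {w: False, h: False, a: False}


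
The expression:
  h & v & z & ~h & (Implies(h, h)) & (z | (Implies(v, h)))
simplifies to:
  False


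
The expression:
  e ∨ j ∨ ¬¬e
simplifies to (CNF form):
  e ∨ j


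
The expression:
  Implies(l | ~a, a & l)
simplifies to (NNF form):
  a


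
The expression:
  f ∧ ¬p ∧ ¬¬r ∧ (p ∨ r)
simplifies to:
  f ∧ r ∧ ¬p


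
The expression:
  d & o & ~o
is never true.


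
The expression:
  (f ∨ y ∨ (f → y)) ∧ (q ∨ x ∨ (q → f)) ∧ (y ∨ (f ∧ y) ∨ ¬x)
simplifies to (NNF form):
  y ∨ ¬x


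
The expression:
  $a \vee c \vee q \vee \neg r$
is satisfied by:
  {a: True, q: True, c: True, r: False}
  {a: True, q: True, c: False, r: False}
  {a: True, c: True, q: False, r: False}
  {a: True, c: False, q: False, r: False}
  {q: True, c: True, a: False, r: False}
  {q: True, c: False, a: False, r: False}
  {c: True, a: False, q: False, r: False}
  {c: False, a: False, q: False, r: False}
  {r: True, a: True, q: True, c: True}
  {r: True, a: True, q: True, c: False}
  {r: True, a: True, c: True, q: False}
  {r: True, a: True, c: False, q: False}
  {r: True, q: True, c: True, a: False}
  {r: True, q: True, c: False, a: False}
  {r: True, c: True, q: False, a: False}


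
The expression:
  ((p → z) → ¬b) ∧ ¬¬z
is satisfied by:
  {z: True, b: False}


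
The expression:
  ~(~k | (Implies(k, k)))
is never true.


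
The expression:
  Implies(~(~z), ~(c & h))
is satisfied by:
  {h: False, c: False, z: False}
  {z: True, h: False, c: False}
  {c: True, h: False, z: False}
  {z: True, c: True, h: False}
  {h: True, z: False, c: False}
  {z: True, h: True, c: False}
  {c: True, h: True, z: False}


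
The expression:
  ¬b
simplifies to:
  ¬b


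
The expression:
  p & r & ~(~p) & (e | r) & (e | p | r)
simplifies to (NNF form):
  p & r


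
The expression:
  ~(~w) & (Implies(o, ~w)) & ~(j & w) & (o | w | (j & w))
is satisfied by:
  {w: True, o: False, j: False}


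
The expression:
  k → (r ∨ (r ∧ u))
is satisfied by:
  {r: True, k: False}
  {k: False, r: False}
  {k: True, r: True}


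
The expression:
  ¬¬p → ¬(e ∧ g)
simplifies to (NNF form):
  ¬e ∨ ¬g ∨ ¬p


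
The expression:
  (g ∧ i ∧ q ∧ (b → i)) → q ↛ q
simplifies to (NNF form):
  ¬g ∨ ¬i ∨ ¬q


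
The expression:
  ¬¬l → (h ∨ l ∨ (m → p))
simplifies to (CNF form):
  True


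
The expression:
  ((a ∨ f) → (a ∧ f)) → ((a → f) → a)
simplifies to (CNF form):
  a ∨ f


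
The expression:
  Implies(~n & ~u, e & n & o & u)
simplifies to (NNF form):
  n | u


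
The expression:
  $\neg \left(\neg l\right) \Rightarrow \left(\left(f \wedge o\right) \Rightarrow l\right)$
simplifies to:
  $\text{True}$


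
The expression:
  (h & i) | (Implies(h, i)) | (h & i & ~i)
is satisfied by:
  {i: True, h: False}
  {h: False, i: False}
  {h: True, i: True}


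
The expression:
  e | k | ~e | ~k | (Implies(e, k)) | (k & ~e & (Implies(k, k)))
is always true.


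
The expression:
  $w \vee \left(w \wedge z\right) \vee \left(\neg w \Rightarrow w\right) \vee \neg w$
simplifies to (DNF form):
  $\text{True}$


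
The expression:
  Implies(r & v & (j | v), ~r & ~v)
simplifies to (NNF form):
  ~r | ~v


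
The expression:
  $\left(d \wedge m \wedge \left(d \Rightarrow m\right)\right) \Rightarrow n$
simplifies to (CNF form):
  $n \vee \neg d \vee \neg m$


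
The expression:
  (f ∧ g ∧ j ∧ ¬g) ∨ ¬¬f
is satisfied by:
  {f: True}


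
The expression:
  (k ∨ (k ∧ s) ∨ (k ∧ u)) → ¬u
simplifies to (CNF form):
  ¬k ∨ ¬u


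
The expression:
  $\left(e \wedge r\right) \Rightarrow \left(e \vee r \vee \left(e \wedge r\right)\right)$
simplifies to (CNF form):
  $\text{True}$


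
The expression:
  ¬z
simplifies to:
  ¬z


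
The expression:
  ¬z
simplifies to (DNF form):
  ¬z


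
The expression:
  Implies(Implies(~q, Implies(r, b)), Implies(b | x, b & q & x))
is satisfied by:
  {r: True, q: False, b: False, x: False}
  {r: False, q: False, b: False, x: False}
  {q: True, r: True, x: False, b: False}
  {q: True, x: False, r: False, b: False}
  {x: True, r: True, q: False, b: False}
  {x: True, b: True, q: True, r: True}
  {x: True, b: True, q: True, r: False}


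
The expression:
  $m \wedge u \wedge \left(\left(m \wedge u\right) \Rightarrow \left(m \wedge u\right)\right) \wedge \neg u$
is never true.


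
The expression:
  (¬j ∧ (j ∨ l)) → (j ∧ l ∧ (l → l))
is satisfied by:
  {j: True, l: False}
  {l: False, j: False}
  {l: True, j: True}


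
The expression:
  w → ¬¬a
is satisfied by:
  {a: True, w: False}
  {w: False, a: False}
  {w: True, a: True}


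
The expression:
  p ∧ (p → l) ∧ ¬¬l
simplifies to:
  l ∧ p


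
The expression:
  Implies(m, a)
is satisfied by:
  {a: True, m: False}
  {m: False, a: False}
  {m: True, a: True}


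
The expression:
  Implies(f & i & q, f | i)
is always true.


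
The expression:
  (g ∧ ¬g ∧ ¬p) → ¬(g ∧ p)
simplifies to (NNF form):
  True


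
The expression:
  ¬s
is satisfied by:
  {s: False}


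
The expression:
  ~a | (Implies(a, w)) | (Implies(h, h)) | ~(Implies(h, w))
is always true.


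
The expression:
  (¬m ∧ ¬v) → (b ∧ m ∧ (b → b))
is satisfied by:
  {m: True, v: True}
  {m: True, v: False}
  {v: True, m: False}
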